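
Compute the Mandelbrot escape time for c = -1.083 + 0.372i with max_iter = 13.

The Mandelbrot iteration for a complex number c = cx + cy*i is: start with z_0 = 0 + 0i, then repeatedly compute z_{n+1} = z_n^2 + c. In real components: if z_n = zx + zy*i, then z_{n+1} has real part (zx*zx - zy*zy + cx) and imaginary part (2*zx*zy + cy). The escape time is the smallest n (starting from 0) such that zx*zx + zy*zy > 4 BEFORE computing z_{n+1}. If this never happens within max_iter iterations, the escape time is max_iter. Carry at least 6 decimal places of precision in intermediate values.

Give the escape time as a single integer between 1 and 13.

z_0 = 0 + 0i, c = -1.0830 + 0.3720i
Iter 1: z = -1.0830 + 0.3720i, |z|^2 = 1.3113
Iter 2: z = -0.0485 + -0.4338i, |z|^2 = 0.1905
Iter 3: z = -1.2688 + 0.4141i, |z|^2 = 1.7813
Iter 4: z = 0.3554 + -0.6787i, |z|^2 = 0.5870
Iter 5: z = -1.4174 + -0.1104i, |z|^2 = 2.0212
Iter 6: z = 0.9138 + 0.6850i, |z|^2 = 1.3042
Iter 7: z = -0.7172 + 1.6239i, |z|^2 = 3.1513
Iter 8: z = -3.2057 + -1.9571i, |z|^2 = 14.1066
Escaped at iteration 8

Answer: 8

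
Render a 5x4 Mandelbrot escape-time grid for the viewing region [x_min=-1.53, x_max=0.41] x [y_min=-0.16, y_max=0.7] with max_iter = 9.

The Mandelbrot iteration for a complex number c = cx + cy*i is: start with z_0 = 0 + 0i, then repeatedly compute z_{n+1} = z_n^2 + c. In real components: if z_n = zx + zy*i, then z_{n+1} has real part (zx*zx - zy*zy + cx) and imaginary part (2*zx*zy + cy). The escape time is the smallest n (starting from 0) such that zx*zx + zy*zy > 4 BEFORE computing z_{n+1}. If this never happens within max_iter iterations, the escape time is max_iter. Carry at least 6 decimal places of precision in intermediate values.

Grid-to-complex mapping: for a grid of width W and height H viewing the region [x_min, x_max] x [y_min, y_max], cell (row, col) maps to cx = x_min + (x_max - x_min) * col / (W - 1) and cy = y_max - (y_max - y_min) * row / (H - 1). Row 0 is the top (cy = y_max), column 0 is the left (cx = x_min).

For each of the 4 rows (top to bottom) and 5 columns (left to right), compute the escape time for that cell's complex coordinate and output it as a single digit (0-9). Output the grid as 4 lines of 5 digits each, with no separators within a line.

Answer: 34895
46998
69999
59999

Derivation:
(row=0, col=0): c = -1.5300 + 0.7000i → escape time 3
(row=0, col=1): c = -1.0450 + 0.7000i → escape time 4
(row=0, col=2): c = -0.5600 + 0.7000i → escape time 8
(row=0, col=3): c = -0.0750 + 0.7000i → escape time 9
(row=0, col=4): c = 0.4100 + 0.7000i → escape time 5
(row=1, col=0): c = -1.5300 + 0.4133i → escape time 4
(row=1, col=1): c = -1.0450 + 0.4133i → escape time 6
(row=1, col=2): c = -0.5600 + 0.4133i → escape time 9
(row=1, col=3): c = -0.0750 + 0.4133i → escape time 9
(row=1, col=4): c = 0.4100 + 0.4133i → escape time 8
(row=2, col=0): c = -1.5300 + 0.1267i → escape time 6
(row=2, col=1): c = -1.0450 + 0.1267i → escape time 9
(row=2, col=2): c = -0.5600 + 0.1267i → escape time 9
(row=2, col=3): c = -0.0750 + 0.1267i → escape time 9
(row=2, col=4): c = 0.4100 + 0.1267i → escape time 9
(row=3, col=0): c = -1.5300 + -0.1600i → escape time 5
(row=3, col=1): c = -1.0450 + -0.1600i → escape time 9
(row=3, col=2): c = -0.5600 + -0.1600i → escape time 9
(row=3, col=3): c = -0.0750 + -0.1600i → escape time 9
(row=3, col=4): c = 0.4100 + -0.1600i → escape time 9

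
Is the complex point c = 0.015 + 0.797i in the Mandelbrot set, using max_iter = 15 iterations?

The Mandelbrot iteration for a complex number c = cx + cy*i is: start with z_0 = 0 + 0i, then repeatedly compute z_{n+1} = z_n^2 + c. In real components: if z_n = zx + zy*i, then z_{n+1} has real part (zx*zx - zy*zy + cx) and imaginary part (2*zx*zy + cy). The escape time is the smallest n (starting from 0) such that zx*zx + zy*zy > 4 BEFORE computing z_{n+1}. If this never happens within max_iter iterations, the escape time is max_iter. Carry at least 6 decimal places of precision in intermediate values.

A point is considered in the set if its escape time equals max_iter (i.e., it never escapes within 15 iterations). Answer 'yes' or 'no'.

z_0 = 0 + 0i, c = 0.0150 + 0.7970i
Iter 1: z = 0.0150 + 0.7970i, |z|^2 = 0.6354
Iter 2: z = -0.6200 + 0.8209i, |z|^2 = 1.0583
Iter 3: z = -0.2745 + -0.2209i, |z|^2 = 0.1242
Iter 4: z = 0.0416 + 0.9183i, |z|^2 = 0.8450
Iter 5: z = -0.8265 + 0.8733i, |z|^2 = 1.4458
Iter 6: z = -0.0646 + -0.6466i, |z|^2 = 0.4223
Iter 7: z = -0.3990 + 0.8805i, |z|^2 = 0.9345
Iter 8: z = -0.6011 + 0.0944i, |z|^2 = 0.3703
Iter 9: z = 0.3674 + 0.6835i, |z|^2 = 0.6022
Iter 10: z = -0.3171 + 1.2993i, |z|^2 = 1.7887
Iter 11: z = -1.5726 + -0.0271i, |z|^2 = 2.4738
Iter 12: z = 2.4873 + 0.8823i, |z|^2 = 6.9650
Escaped at iteration 12

Answer: no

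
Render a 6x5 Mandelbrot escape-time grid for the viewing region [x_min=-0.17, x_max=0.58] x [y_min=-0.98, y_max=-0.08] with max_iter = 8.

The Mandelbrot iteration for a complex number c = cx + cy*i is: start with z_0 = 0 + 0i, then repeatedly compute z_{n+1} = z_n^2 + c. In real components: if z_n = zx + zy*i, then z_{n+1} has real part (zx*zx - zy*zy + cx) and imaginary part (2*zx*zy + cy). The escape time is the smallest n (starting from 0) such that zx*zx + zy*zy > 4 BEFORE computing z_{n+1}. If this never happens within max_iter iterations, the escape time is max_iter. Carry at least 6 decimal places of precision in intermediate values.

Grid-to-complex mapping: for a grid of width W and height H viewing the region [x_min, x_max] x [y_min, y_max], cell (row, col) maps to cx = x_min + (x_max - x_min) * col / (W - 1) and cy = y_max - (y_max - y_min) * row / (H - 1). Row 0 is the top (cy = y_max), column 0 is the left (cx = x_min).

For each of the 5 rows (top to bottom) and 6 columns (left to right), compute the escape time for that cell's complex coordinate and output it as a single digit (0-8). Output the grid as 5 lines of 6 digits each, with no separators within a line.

Answer: 888864
888884
888863
886543
884432

Derivation:
(row=0, col=0): c = -0.1700 + -0.0800i → escape time 8
(row=0, col=1): c = -0.0200 + -0.0800i → escape time 8
(row=0, col=2): c = 0.1300 + -0.0800i → escape time 8
(row=0, col=3): c = 0.2800 + -0.0800i → escape time 8
(row=0, col=4): c = 0.4300 + -0.0800i → escape time 6
(row=0, col=5): c = 0.5800 + -0.0800i → escape time 4
(row=1, col=0): c = -0.1700 + -0.3050i → escape time 8
(row=1, col=1): c = -0.0200 + -0.3050i → escape time 8
(row=1, col=2): c = 0.1300 + -0.3050i → escape time 8
(row=1, col=3): c = 0.2800 + -0.3050i → escape time 8
(row=1, col=4): c = 0.4300 + -0.3050i → escape time 8
(row=1, col=5): c = 0.5800 + -0.3050i → escape time 4
(row=2, col=0): c = -0.1700 + -0.5300i → escape time 8
(row=2, col=1): c = -0.0200 + -0.5300i → escape time 8
(row=2, col=2): c = 0.1300 + -0.5300i → escape time 8
(row=2, col=3): c = 0.2800 + -0.5300i → escape time 8
(row=2, col=4): c = 0.4300 + -0.5300i → escape time 6
(row=2, col=5): c = 0.5800 + -0.5300i → escape time 3
(row=3, col=0): c = -0.1700 + -0.7550i → escape time 8
(row=3, col=1): c = -0.0200 + -0.7550i → escape time 8
(row=3, col=2): c = 0.1300 + -0.7550i → escape time 6
(row=3, col=3): c = 0.2800 + -0.7550i → escape time 5
(row=3, col=4): c = 0.4300 + -0.7550i → escape time 4
(row=3, col=5): c = 0.5800 + -0.7550i → escape time 3
(row=4, col=0): c = -0.1700 + -0.9800i → escape time 8
(row=4, col=1): c = -0.0200 + -0.9800i → escape time 8
(row=4, col=2): c = 0.1300 + -0.9800i → escape time 4
(row=4, col=3): c = 0.2800 + -0.9800i → escape time 4
(row=4, col=4): c = 0.4300 + -0.9800i → escape time 3
(row=4, col=5): c = 0.5800 + -0.9800i → escape time 2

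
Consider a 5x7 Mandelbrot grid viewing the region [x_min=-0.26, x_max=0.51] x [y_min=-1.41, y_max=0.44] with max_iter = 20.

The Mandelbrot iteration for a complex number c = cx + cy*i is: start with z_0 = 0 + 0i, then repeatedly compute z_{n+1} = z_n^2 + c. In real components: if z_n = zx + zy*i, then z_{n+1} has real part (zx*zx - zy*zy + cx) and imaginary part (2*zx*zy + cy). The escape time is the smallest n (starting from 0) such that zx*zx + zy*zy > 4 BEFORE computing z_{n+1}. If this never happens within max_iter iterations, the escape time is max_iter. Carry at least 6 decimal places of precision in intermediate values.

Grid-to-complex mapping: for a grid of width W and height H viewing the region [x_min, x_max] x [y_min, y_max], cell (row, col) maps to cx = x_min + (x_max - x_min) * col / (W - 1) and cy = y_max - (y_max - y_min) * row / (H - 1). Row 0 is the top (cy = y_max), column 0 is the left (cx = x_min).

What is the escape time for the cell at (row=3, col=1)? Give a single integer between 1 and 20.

z_0 = 0 + 0i, c = -0.0675 + -0.4850i
Iter 1: z = -0.0675 + -0.4850i, |z|^2 = 0.2398
Iter 2: z = -0.2982 + -0.4195i, |z|^2 = 0.2649
Iter 3: z = -0.1546 + -0.2348i, |z|^2 = 0.0790
Iter 4: z = -0.0987 + -0.4124i, |z|^2 = 0.1798
Iter 5: z = -0.2278 + -0.4036i, |z|^2 = 0.2148
Iter 6: z = -0.1785 + -0.3011i, |z|^2 = 0.1225
Iter 7: z = -0.1263 + -0.3775i, |z|^2 = 0.1585
Iter 8: z = -0.1941 + -0.3896i, |z|^2 = 0.1895
Iter 9: z = -0.1816 + -0.3338i, |z|^2 = 0.1444
Iter 10: z = -0.1459 + -0.3637i, |z|^2 = 0.1536
Iter 11: z = -0.1785 + -0.3788i, |z|^2 = 0.1754
Iter 12: z = -0.1792 + -0.3497i, |z|^2 = 0.1544
Iter 13: z = -0.1577 + -0.3597i, |z|^2 = 0.1542
Iter 14: z = -0.1720 + -0.3715i, |z|^2 = 0.1676
Iter 15: z = -0.1760 + -0.3572i, |z|^2 = 0.1585
Iter 16: z = -0.1641 + -0.3593i, |z|^2 = 0.1560
Iter 17: z = -0.1697 + -0.3671i, |z|^2 = 0.1635
Iter 18: z = -0.1735 + -0.3604i, |z|^2 = 0.1600
Iter 19: z = -0.1673 + -0.3600i, |z|^2 = 0.1576

Answer: 20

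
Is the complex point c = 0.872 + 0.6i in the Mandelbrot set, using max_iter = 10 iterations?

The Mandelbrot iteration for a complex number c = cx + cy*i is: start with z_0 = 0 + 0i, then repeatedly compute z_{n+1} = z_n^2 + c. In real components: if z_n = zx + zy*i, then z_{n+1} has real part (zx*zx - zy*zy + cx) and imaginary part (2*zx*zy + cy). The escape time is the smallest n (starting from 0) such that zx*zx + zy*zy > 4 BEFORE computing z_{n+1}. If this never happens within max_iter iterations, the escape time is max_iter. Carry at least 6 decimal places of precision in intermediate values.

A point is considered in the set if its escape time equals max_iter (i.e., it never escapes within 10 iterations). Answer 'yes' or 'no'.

Answer: no

Derivation:
z_0 = 0 + 0i, c = 0.8720 + 0.6000i
Iter 1: z = 0.8720 + 0.6000i, |z|^2 = 1.1204
Iter 2: z = 1.2724 + 1.6464i, |z|^2 = 4.3296
Escaped at iteration 2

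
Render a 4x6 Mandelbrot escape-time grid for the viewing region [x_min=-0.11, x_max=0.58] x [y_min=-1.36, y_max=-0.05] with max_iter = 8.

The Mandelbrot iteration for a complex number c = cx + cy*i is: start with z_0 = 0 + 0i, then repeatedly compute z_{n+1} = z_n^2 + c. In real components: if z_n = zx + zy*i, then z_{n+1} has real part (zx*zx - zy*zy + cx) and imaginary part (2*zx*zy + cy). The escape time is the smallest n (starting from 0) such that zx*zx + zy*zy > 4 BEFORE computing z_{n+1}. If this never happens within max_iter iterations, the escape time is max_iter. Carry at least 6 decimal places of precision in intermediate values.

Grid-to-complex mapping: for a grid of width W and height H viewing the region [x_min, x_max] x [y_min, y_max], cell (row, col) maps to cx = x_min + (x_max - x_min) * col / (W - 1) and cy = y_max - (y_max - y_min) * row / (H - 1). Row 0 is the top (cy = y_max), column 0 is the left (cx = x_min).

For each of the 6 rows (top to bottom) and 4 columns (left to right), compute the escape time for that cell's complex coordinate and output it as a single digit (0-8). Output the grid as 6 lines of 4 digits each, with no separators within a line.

Answer: 8884
8884
8883
8543
5422
2222

Derivation:
(row=0, col=0): c = -0.1100 + -0.0500i → escape time 8
(row=0, col=1): c = 0.1200 + -0.0500i → escape time 8
(row=0, col=2): c = 0.3500 + -0.0500i → escape time 8
(row=0, col=3): c = 0.5800 + -0.0500i → escape time 4
(row=1, col=0): c = -0.1100 + -0.3120i → escape time 8
(row=1, col=1): c = 0.1200 + -0.3120i → escape time 8
(row=1, col=2): c = 0.3500 + -0.3120i → escape time 8
(row=1, col=3): c = 0.5800 + -0.3120i → escape time 4
(row=2, col=0): c = -0.1100 + -0.5740i → escape time 8
(row=2, col=1): c = 0.1200 + -0.5740i → escape time 8
(row=2, col=2): c = 0.3500 + -0.5740i → escape time 8
(row=2, col=3): c = 0.5800 + -0.5740i → escape time 3
(row=3, col=0): c = -0.1100 + -0.8360i → escape time 8
(row=3, col=1): c = 0.1200 + -0.8360i → escape time 5
(row=3, col=2): c = 0.3500 + -0.8360i → escape time 4
(row=3, col=3): c = 0.5800 + -0.8360i → escape time 3
(row=4, col=0): c = -0.1100 + -1.0980i → escape time 5
(row=4, col=1): c = 0.1200 + -1.0980i → escape time 4
(row=4, col=2): c = 0.3500 + -1.0980i → escape time 2
(row=4, col=3): c = 0.5800 + -1.0980i → escape time 2
(row=5, col=0): c = -0.1100 + -1.3600i → escape time 2
(row=5, col=1): c = 0.1200 + -1.3600i → escape time 2
(row=5, col=2): c = 0.3500 + -1.3600i → escape time 2
(row=5, col=3): c = 0.5800 + -1.3600i → escape time 2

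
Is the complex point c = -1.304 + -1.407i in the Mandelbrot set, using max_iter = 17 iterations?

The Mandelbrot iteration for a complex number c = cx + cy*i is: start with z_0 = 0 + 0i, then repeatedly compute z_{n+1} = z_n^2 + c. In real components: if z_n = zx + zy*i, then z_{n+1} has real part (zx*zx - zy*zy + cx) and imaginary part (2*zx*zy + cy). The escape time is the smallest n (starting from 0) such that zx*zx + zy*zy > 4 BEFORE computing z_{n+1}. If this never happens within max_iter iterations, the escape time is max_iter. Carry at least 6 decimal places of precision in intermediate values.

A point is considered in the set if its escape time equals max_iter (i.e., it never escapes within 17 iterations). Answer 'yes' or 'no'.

Answer: no

Derivation:
z_0 = 0 + 0i, c = -1.3040 + -1.4070i
Iter 1: z = -1.3040 + -1.4070i, |z|^2 = 3.6801
Iter 2: z = -1.5832 + 2.2625i, |z|^2 = 7.6253
Escaped at iteration 2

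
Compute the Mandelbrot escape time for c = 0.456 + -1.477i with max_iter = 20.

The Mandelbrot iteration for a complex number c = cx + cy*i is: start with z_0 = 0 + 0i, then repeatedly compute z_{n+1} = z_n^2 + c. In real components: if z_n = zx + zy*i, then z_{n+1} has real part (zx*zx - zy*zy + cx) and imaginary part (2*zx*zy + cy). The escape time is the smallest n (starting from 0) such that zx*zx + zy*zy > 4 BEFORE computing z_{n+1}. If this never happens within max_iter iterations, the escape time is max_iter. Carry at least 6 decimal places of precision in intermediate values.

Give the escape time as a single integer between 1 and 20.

Answer: 2

Derivation:
z_0 = 0 + 0i, c = 0.4560 + -1.4770i
Iter 1: z = 0.4560 + -1.4770i, |z|^2 = 2.3895
Iter 2: z = -1.5176 + -2.8240i, |z|^2 = 10.2782
Escaped at iteration 2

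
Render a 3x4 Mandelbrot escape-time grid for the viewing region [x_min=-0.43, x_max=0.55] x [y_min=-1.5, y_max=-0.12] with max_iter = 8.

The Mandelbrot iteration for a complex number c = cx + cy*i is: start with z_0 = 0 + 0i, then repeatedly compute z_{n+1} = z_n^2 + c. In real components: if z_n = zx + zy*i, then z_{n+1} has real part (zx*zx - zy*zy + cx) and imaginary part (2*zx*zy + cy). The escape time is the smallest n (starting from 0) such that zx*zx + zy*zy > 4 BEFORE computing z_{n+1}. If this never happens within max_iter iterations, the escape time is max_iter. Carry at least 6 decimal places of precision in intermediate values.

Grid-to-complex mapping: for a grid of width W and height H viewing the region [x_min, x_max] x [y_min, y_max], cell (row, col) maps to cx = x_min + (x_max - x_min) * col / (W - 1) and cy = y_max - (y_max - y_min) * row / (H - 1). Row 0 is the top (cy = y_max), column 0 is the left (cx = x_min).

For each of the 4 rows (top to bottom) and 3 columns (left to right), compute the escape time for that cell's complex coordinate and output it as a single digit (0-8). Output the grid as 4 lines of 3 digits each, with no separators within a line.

(row=0, col=0): c = -0.4300 + -0.1200i → escape time 8
(row=0, col=1): c = 0.0600 + -0.1200i → escape time 8
(row=0, col=2): c = 0.5500 + -0.1200i → escape time 4
(row=1, col=0): c = -0.4300 + -0.5800i → escape time 8
(row=1, col=1): c = 0.0600 + -0.5800i → escape time 8
(row=1, col=2): c = 0.5500 + -0.5800i → escape time 4
(row=2, col=0): c = -0.4300 + -1.0400i → escape time 4
(row=2, col=1): c = 0.0600 + -1.0400i → escape time 4
(row=2, col=2): c = 0.5500 + -1.0400i → escape time 2
(row=3, col=0): c = -0.4300 + -1.5000i → escape time 2
(row=3, col=1): c = 0.0600 + -1.5000i → escape time 2
(row=3, col=2): c = 0.5500 + -1.5000i → escape time 2

Answer: 884
884
442
222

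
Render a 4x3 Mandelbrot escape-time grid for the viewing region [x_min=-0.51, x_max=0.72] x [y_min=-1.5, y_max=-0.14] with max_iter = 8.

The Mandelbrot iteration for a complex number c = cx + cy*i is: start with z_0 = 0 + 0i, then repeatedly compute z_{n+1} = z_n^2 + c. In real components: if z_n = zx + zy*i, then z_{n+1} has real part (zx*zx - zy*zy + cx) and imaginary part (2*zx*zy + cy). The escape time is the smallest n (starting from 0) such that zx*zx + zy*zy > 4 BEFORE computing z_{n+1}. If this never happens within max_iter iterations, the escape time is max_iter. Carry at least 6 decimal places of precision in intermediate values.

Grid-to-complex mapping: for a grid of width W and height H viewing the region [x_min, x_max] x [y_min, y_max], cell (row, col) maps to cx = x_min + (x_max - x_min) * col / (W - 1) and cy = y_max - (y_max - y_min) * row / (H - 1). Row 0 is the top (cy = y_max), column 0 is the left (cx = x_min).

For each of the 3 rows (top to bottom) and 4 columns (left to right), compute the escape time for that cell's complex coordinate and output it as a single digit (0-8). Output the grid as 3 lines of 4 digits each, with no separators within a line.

Answer: 8883
5842
2222

Derivation:
(row=0, col=0): c = -0.5100 + -0.1400i → escape time 8
(row=0, col=1): c = -0.1000 + -0.1400i → escape time 8
(row=0, col=2): c = 0.3100 + -0.1400i → escape time 8
(row=0, col=3): c = 0.7200 + -0.1400i → escape time 3
(row=1, col=0): c = -0.5100 + -0.8200i → escape time 5
(row=1, col=1): c = -0.1000 + -0.8200i → escape time 8
(row=1, col=2): c = 0.3100 + -0.8200i → escape time 4
(row=1, col=3): c = 0.7200 + -0.8200i → escape time 2
(row=2, col=0): c = -0.5100 + -1.5000i → escape time 2
(row=2, col=1): c = -0.1000 + -1.5000i → escape time 2
(row=2, col=2): c = 0.3100 + -1.5000i → escape time 2
(row=2, col=3): c = 0.7200 + -1.5000i → escape time 2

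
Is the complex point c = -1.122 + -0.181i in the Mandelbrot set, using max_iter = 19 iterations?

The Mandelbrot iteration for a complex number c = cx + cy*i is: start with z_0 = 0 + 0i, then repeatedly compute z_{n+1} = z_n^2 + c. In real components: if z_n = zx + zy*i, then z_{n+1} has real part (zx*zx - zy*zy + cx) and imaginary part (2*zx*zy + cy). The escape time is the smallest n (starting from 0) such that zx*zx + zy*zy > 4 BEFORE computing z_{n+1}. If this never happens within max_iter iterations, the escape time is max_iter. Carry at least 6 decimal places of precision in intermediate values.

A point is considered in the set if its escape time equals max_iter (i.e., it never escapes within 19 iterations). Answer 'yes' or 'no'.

z_0 = 0 + 0i, c = -1.1220 + -0.1810i
Iter 1: z = -1.1220 + -0.1810i, |z|^2 = 1.2916
Iter 2: z = 0.1041 + 0.2252i, |z|^2 = 0.0615
Iter 3: z = -1.1619 + -0.1341i, |z|^2 = 1.3679
Iter 4: z = 0.2099 + 0.1306i, |z|^2 = 0.0611
Iter 5: z = -1.0950 + -0.1262i, |z|^2 = 1.2149
Iter 6: z = 0.0611 + 0.0953i, |z|^2 = 0.0128
Iter 7: z = -1.1273 + -0.1694i, |z|^2 = 1.2996
Iter 8: z = 0.1202 + 0.2008i, |z|^2 = 0.0548
Iter 9: z = -1.1479 + -0.1327i, |z|^2 = 1.3353
Iter 10: z = 0.1780 + 0.1237i, |z|^2 = 0.0470
Iter 11: z = -1.1056 + -0.1370i, |z|^2 = 1.2411
Iter 12: z = 0.0816 + 0.1219i, |z|^2 = 0.0215
Iter 13: z = -1.1302 + -0.1611i, |z|^2 = 1.3033
Iter 14: z = 0.1294 + 0.1832i, |z|^2 = 0.0503
Iter 15: z = -1.1388 + -0.1336i, |z|^2 = 1.3148
Iter 16: z = 0.1571 + 0.1233i, |z|^2 = 0.0399
Iter 17: z = -1.1125 + -0.1423i, |z|^2 = 1.2580
Iter 18: z = 0.0955 + 0.1356i, |z|^2 = 0.0275
Did not escape in 19 iterations → in set

Answer: yes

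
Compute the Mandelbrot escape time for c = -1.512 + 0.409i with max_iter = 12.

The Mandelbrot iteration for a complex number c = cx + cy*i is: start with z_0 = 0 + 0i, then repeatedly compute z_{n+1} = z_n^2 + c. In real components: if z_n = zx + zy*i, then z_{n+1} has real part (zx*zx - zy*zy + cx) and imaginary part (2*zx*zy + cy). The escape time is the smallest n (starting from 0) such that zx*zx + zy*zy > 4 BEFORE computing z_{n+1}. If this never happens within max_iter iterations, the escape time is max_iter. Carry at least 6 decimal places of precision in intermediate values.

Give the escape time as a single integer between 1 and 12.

Answer: 4

Derivation:
z_0 = 0 + 0i, c = -1.5120 + 0.4090i
Iter 1: z = -1.5120 + 0.4090i, |z|^2 = 2.4534
Iter 2: z = 0.6069 + -0.8278i, |z|^2 = 1.0536
Iter 3: z = -1.8290 + -0.5957i, |z|^2 = 3.7001
Iter 4: z = 1.4783 + 2.5882i, |z|^2 = 8.8843
Escaped at iteration 4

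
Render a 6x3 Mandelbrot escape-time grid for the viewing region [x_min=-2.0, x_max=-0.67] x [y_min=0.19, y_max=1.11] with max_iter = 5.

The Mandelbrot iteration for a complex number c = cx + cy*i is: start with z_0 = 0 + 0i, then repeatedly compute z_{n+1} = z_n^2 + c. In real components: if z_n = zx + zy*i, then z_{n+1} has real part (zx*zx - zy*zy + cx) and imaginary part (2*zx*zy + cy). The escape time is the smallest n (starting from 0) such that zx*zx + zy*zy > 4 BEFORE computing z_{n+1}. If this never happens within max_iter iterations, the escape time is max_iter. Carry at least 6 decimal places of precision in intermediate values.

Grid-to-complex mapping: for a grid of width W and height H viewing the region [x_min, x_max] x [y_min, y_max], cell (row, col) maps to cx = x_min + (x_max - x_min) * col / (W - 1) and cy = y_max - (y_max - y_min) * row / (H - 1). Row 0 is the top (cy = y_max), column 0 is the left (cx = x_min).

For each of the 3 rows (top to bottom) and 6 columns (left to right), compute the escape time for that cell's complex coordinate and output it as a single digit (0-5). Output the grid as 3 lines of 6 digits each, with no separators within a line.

(row=0, col=0): c = -2.0000 + 1.1100i → escape time 1
(row=0, col=1): c = -1.7340 + 1.1100i → escape time 1
(row=0, col=2): c = -1.4680 + 1.1100i → escape time 2
(row=0, col=3): c = -1.2020 + 1.1100i → escape time 3
(row=0, col=4): c = -0.9360 + 1.1100i → escape time 3
(row=0, col=5): c = -0.6700 + 1.1100i → escape time 3
(row=1, col=0): c = -2.0000 + 0.6500i → escape time 1
(row=1, col=1): c = -1.7340 + 0.6500i → escape time 3
(row=1, col=2): c = -1.4680 + 0.6500i → escape time 3
(row=1, col=3): c = -1.2020 + 0.6500i → escape time 3
(row=1, col=4): c = -0.9360 + 0.6500i → escape time 4
(row=1, col=5): c = -0.6700 + 0.6500i → escape time 5
(row=2, col=0): c = -2.0000 + 0.1900i → escape time 1
(row=2, col=1): c = -1.7340 + 0.1900i → escape time 4
(row=2, col=2): c = -1.4680 + 0.1900i → escape time 5
(row=2, col=3): c = -1.2020 + 0.1900i → escape time 5
(row=2, col=4): c = -0.9360 + 0.1900i → escape time 5
(row=2, col=5): c = -0.6700 + 0.1900i → escape time 5

Answer: 112333
133345
145555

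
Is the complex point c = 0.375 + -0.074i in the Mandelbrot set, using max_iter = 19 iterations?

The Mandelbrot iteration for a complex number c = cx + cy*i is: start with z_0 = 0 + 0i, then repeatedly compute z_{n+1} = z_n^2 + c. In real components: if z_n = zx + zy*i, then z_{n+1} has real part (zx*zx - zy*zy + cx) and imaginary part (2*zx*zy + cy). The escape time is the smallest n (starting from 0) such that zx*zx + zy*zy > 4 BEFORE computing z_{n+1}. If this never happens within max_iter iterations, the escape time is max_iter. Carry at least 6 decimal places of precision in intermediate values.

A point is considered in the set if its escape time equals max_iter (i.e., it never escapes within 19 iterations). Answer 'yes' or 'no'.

z_0 = 0 + 0i, c = 0.3750 + -0.0740i
Iter 1: z = 0.3750 + -0.0740i, |z|^2 = 0.1461
Iter 2: z = 0.5101 + -0.1295i, |z|^2 = 0.2770
Iter 3: z = 0.6185 + -0.2061i, |z|^2 = 0.4250
Iter 4: z = 0.7150 + -0.3290i, |z|^2 = 0.6195
Iter 5: z = 0.7780 + -0.5445i, |z|^2 = 0.9018
Iter 6: z = 0.6839 + -0.9212i, |z|^2 = 1.3164
Iter 7: z = -0.0059 + -1.3341i, |z|^2 = 1.7798
Iter 8: z = -1.4048 + -0.0583i, |z|^2 = 1.9767
Iter 9: z = 2.3449 + 0.0898i, |z|^2 = 5.5068
Escaped at iteration 9

Answer: no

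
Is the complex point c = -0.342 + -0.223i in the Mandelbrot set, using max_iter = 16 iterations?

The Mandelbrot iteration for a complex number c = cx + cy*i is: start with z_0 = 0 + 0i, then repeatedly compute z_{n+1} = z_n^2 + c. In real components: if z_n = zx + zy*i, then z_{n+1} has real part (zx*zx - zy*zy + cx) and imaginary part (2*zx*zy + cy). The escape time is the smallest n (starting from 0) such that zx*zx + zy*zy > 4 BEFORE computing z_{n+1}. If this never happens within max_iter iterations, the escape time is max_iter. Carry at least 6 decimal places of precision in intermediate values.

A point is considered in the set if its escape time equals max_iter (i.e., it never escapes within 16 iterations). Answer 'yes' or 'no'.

z_0 = 0 + 0i, c = -0.3420 + -0.2230i
Iter 1: z = -0.3420 + -0.2230i, |z|^2 = 0.1667
Iter 2: z = -0.2748 + -0.0705i, |z|^2 = 0.0805
Iter 3: z = -0.2715 + -0.1843i, |z|^2 = 0.1077
Iter 4: z = -0.3023 + -0.1229i, |z|^2 = 0.1065
Iter 5: z = -0.2658 + -0.1487i, |z|^2 = 0.0927
Iter 6: z = -0.2935 + -0.1440i, |z|^2 = 0.1069
Iter 7: z = -0.2766 + -0.1385i, |z|^2 = 0.0957
Iter 8: z = -0.2847 + -0.1464i, |z|^2 = 0.1025
Iter 9: z = -0.2824 + -0.1397i, |z|^2 = 0.0992
Iter 10: z = -0.2818 + -0.1441i, |z|^2 = 0.1002
Iter 11: z = -0.2834 + -0.1418i, |z|^2 = 0.1004
Iter 12: z = -0.2818 + -0.1426i, |z|^2 = 0.0998
Iter 13: z = -0.2829 + -0.1426i, |z|^2 = 0.1004
Iter 14: z = -0.2823 + -0.1423i, |z|^2 = 0.0999
Iter 15: z = -0.2826 + -0.1427i, |z|^2 = 0.1002
Did not escape in 16 iterations → in set

Answer: yes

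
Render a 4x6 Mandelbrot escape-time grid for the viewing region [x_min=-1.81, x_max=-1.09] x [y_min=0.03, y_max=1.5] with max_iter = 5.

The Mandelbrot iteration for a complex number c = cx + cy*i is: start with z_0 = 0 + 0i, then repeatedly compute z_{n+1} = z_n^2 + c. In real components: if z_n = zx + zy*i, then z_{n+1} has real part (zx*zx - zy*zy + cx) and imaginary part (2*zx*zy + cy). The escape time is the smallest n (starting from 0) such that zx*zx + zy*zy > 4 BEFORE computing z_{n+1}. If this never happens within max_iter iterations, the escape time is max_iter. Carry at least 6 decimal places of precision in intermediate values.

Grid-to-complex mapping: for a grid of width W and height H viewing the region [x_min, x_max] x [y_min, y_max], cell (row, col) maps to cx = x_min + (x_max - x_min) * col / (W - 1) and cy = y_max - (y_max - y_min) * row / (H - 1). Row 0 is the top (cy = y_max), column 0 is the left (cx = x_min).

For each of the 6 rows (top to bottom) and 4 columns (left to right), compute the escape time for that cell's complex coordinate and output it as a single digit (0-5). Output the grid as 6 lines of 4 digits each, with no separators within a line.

Answer: 1112
1223
1333
3334
3455
5555

Derivation:
(row=0, col=0): c = -1.8100 + 1.5000i → escape time 1
(row=0, col=1): c = -1.5700 + 1.5000i → escape time 1
(row=0, col=2): c = -1.3300 + 1.5000i → escape time 1
(row=0, col=3): c = -1.0900 + 1.5000i → escape time 2
(row=1, col=0): c = -1.8100 + 1.2060i → escape time 1
(row=1, col=1): c = -1.5700 + 1.2060i → escape time 2
(row=1, col=2): c = -1.3300 + 1.2060i → escape time 2
(row=1, col=3): c = -1.0900 + 1.2060i → escape time 3
(row=2, col=0): c = -1.8100 + 0.9120i → escape time 1
(row=2, col=1): c = -1.5700 + 0.9120i → escape time 3
(row=2, col=2): c = -1.3300 + 0.9120i → escape time 3
(row=2, col=3): c = -1.0900 + 0.9120i → escape time 3
(row=3, col=0): c = -1.8100 + 0.6180i → escape time 3
(row=3, col=1): c = -1.5700 + 0.6180i → escape time 3
(row=3, col=2): c = -1.3300 + 0.6180i → escape time 3
(row=3, col=3): c = -1.0900 + 0.6180i → escape time 4
(row=4, col=0): c = -1.8100 + 0.3240i → escape time 3
(row=4, col=1): c = -1.5700 + 0.3240i → escape time 4
(row=4, col=2): c = -1.3300 + 0.3240i → escape time 5
(row=4, col=3): c = -1.0900 + 0.3240i → escape time 5
(row=5, col=0): c = -1.8100 + 0.0300i → escape time 5
(row=5, col=1): c = -1.5700 + 0.0300i → escape time 5
(row=5, col=2): c = -1.3300 + 0.0300i → escape time 5
(row=5, col=3): c = -1.0900 + 0.0300i → escape time 5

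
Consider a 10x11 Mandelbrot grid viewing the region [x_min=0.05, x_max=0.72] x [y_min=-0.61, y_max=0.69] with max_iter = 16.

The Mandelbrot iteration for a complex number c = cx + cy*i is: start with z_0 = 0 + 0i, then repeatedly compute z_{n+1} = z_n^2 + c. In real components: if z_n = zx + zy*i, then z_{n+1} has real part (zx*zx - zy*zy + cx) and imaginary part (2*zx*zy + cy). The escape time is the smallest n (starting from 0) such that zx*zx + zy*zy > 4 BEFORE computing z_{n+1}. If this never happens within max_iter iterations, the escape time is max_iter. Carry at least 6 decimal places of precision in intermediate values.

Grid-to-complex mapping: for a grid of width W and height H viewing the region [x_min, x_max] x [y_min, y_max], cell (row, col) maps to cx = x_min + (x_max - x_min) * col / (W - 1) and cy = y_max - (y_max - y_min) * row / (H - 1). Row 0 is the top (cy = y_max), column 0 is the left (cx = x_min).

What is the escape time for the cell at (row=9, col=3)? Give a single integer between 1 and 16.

z_0 = 0 + 0i, c = 0.2733 + -0.4800i
Iter 1: z = 0.2733 + -0.4800i, |z|^2 = 0.3051
Iter 2: z = 0.1176 + -0.7424i, |z|^2 = 0.5650
Iter 3: z = -0.2640 + -0.6547i, |z|^2 = 0.4983
Iter 4: z = -0.0856 + -0.1344i, |z|^2 = 0.0254
Iter 5: z = 0.2626 + -0.4570i, |z|^2 = 0.2778
Iter 6: z = 0.1334 + -0.7200i, |z|^2 = 0.5362
Iter 7: z = -0.2273 + -0.6722i, |z|^2 = 0.5035
Iter 8: z = -0.1268 + -0.1744i, |z|^2 = 0.0465
Iter 9: z = 0.2590 + -0.4358i, |z|^2 = 0.2570
Iter 10: z = 0.1505 + -0.7057i, |z|^2 = 0.5207
Iter 11: z = -0.2020 + -0.6924i, |z|^2 = 0.5203
Iter 12: z = -0.1653 + -0.2002i, |z|^2 = 0.0674
Iter 13: z = 0.2606 + -0.4138i, |z|^2 = 0.2391
Iter 14: z = 0.1700 + -0.6957i, |z|^2 = 0.5129
Iter 15: z = -0.1817 + -0.7165i, |z|^2 = 0.5464

Answer: 16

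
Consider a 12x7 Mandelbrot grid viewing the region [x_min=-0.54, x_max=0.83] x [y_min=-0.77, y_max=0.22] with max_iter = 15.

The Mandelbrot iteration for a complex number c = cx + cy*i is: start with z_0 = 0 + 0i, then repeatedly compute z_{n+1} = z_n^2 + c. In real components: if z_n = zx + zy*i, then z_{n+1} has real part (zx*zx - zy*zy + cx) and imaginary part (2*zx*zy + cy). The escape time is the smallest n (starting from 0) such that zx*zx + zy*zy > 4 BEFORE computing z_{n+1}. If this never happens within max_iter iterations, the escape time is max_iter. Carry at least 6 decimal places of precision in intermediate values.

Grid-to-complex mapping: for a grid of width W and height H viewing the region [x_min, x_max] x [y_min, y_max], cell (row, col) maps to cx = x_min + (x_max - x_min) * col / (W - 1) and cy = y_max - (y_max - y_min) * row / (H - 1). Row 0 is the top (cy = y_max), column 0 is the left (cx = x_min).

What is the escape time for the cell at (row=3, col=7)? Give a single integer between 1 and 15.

z_0 = 0 + 0i, c = 0.3318 + -0.2750i
Iter 1: z = 0.3318 + -0.2750i, |z|^2 = 0.1857
Iter 2: z = 0.3663 + -0.4575i, |z|^2 = 0.3435
Iter 3: z = 0.2567 + -0.6102i, |z|^2 = 0.4382
Iter 4: z = 0.0254 + -0.5882i, |z|^2 = 0.3467
Iter 5: z = -0.0136 + -0.3049i, |z|^2 = 0.0931
Iter 6: z = 0.2390 + -0.2667i, |z|^2 = 0.1283
Iter 7: z = 0.3178 + -0.4025i, |z|^2 = 0.2630
Iter 8: z = 0.2708 + -0.5309i, |z|^2 = 0.3551
Iter 9: z = 0.1233 + -0.5625i, |z|^2 = 0.3316
Iter 10: z = 0.0306 + -0.4138i, |z|^2 = 0.1721
Iter 11: z = 0.1616 + -0.3003i, |z|^2 = 0.1163
Iter 12: z = 0.2677 + -0.3720i, |z|^2 = 0.2101
Iter 13: z = 0.2651 + -0.4742i, |z|^2 = 0.2951
Iter 14: z = 0.1772 + -0.5264i, |z|^2 = 0.3085

Answer: 15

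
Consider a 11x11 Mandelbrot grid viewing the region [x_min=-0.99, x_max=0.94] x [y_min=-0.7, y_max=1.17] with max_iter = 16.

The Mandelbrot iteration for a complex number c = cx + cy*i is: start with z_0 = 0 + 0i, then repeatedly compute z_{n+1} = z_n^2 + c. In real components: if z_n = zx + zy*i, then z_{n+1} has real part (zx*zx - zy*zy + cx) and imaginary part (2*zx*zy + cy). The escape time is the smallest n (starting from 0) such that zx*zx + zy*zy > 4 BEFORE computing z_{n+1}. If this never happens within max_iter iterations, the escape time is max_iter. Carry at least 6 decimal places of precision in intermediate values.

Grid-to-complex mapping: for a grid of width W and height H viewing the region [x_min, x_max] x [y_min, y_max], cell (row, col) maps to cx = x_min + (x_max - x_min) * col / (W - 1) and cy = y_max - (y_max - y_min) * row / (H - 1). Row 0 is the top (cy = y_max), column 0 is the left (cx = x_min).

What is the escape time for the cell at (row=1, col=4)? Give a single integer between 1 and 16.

z_0 = 0 + 0i, c = -0.2180 + 0.9830i
Iter 1: z = -0.2180 + 0.9830i, |z|^2 = 1.0138
Iter 2: z = -1.1368 + 0.5544i, |z|^2 = 1.5996
Iter 3: z = 0.7669 + -0.2775i, |z|^2 = 0.6651
Iter 4: z = 0.2931 + 0.5574i, |z|^2 = 0.3966
Iter 5: z = -0.4428 + 1.3098i, |z|^2 = 1.9116
Iter 6: z = -1.7374 + -0.1770i, |z|^2 = 3.0497
Iter 7: z = 2.7691 + 1.5980i, |z|^2 = 10.2214
Escaped at iteration 7

Answer: 7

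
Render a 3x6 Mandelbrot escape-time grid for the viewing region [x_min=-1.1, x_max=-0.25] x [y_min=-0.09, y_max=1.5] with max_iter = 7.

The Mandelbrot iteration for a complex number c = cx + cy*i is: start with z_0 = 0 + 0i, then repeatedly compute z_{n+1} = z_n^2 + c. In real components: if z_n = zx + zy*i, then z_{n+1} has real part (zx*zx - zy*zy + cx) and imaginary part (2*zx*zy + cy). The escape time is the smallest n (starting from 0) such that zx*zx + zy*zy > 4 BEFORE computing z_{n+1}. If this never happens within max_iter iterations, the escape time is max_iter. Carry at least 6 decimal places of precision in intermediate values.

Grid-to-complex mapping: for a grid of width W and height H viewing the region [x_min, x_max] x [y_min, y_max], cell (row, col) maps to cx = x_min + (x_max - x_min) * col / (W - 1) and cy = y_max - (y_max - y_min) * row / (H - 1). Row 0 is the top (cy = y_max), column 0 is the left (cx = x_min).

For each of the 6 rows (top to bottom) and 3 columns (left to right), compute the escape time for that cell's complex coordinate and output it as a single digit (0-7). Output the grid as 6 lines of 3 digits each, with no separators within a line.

(row=0, col=0): c = -1.1000 + 1.5000i → escape time 2
(row=0, col=1): c = -0.6750 + 1.5000i → escape time 2
(row=0, col=2): c = -0.2500 + 1.5000i → escape time 2
(row=1, col=0): c = -1.1000 + 1.1820i → escape time 3
(row=1, col=1): c = -0.6750 + 1.1820i → escape time 3
(row=1, col=2): c = -0.2500 + 1.1820i → escape time 3
(row=2, col=0): c = -1.1000 + 0.8640i → escape time 3
(row=2, col=1): c = -0.6750 + 0.8640i → escape time 4
(row=2, col=2): c = -0.2500 + 0.8640i → escape time 7
(row=3, col=0): c = -1.1000 + 0.5460i → escape time 5
(row=3, col=1): c = -0.6750 + 0.5460i → escape time 7
(row=3, col=2): c = -0.2500 + 0.5460i → escape time 7
(row=4, col=0): c = -1.1000 + 0.2280i → escape time 7
(row=4, col=1): c = -0.6750 + 0.2280i → escape time 7
(row=4, col=2): c = -0.2500 + 0.2280i → escape time 7
(row=5, col=0): c = -1.1000 + -0.0900i → escape time 7
(row=5, col=1): c = -0.6750 + -0.0900i → escape time 7
(row=5, col=2): c = -0.2500 + -0.0900i → escape time 7

Answer: 222
333
347
577
777
777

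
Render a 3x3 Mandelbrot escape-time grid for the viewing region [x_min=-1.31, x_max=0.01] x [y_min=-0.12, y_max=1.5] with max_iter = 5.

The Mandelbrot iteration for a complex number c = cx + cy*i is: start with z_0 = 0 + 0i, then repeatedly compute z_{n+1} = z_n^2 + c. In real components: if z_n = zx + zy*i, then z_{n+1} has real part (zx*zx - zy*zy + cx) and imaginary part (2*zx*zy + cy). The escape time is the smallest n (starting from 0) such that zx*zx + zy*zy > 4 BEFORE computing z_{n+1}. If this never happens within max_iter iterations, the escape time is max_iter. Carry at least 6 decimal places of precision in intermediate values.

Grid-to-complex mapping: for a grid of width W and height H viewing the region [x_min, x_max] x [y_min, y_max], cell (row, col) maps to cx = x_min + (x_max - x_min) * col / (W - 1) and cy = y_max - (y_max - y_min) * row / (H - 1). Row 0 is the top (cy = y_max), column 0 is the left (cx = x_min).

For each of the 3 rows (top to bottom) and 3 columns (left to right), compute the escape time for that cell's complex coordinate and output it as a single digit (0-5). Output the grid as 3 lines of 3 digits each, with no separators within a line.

Answer: 222
355
555

Derivation:
(row=0, col=0): c = -1.3100 + 1.5000i → escape time 2
(row=0, col=1): c = -0.6500 + 1.5000i → escape time 2
(row=0, col=2): c = 0.0100 + 1.5000i → escape time 2
(row=1, col=0): c = -1.3100 + 0.6900i → escape time 3
(row=1, col=1): c = -0.6500 + 0.6900i → escape time 5
(row=1, col=2): c = 0.0100 + 0.6900i → escape time 5
(row=2, col=0): c = -1.3100 + -0.1200i → escape time 5
(row=2, col=1): c = -0.6500 + -0.1200i → escape time 5
(row=2, col=2): c = 0.0100 + -0.1200i → escape time 5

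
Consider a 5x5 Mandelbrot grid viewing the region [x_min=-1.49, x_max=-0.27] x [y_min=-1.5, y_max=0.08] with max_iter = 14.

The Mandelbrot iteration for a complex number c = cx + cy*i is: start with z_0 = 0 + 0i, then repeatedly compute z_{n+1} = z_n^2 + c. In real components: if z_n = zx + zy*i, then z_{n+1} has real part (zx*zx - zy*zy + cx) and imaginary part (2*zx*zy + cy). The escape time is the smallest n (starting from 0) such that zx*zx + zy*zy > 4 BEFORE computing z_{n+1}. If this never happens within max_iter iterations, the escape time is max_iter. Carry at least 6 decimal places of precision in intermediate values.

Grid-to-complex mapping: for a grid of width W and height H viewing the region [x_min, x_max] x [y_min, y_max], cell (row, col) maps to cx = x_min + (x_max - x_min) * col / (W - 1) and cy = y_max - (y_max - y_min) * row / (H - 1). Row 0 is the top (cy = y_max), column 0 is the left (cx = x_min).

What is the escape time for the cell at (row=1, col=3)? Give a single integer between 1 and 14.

Answer: 14

Derivation:
z_0 = 0 + 0i, c = -0.5750 + -0.3150i
Iter 1: z = -0.5750 + -0.3150i, |z|^2 = 0.4298
Iter 2: z = -0.3436 + 0.0472i, |z|^2 = 0.1203
Iter 3: z = -0.4592 + -0.3475i, |z|^2 = 0.3316
Iter 4: z = -0.4849 + 0.0041i, |z|^2 = 0.2351
Iter 5: z = -0.3399 + -0.3190i, |z|^2 = 0.2173
Iter 6: z = -0.5612 + -0.0982i, |z|^2 = 0.3246
Iter 7: z = -0.2697 + -0.2048i, |z|^2 = 0.1147
Iter 8: z = -0.5442 + -0.2045i, |z|^2 = 0.3380
Iter 9: z = -0.3207 + -0.0924i, |z|^2 = 0.1114
Iter 10: z = -0.4807 + -0.2558i, |z|^2 = 0.2965
Iter 11: z = -0.4093 + -0.0691i, |z|^2 = 0.1723
Iter 12: z = -0.4122 + -0.2584i, |z|^2 = 0.2367
Iter 13: z = -0.4719 + -0.1019i, |z|^2 = 0.2330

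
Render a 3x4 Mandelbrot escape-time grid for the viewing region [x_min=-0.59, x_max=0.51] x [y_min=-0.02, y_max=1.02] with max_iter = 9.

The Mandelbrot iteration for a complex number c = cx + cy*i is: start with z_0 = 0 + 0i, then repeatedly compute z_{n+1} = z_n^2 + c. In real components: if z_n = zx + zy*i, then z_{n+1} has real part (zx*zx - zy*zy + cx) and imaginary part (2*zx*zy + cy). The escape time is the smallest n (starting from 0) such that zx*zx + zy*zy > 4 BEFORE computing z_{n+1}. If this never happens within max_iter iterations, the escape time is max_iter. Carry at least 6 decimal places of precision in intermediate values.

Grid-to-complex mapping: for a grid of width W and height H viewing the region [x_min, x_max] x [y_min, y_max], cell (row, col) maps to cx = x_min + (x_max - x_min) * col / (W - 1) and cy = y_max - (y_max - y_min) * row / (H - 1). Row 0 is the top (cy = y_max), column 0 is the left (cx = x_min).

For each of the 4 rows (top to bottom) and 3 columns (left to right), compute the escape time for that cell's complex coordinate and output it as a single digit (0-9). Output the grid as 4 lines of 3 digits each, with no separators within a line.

Answer: 482
994
995
995

Derivation:
(row=0, col=0): c = -0.5900 + 1.0200i → escape time 4
(row=0, col=1): c = -0.0400 + 1.0200i → escape time 8
(row=0, col=2): c = 0.5100 + 1.0200i → escape time 2
(row=1, col=0): c = -0.5900 + 0.6733i → escape time 9
(row=1, col=1): c = -0.0400 + 0.6733i → escape time 9
(row=1, col=2): c = 0.5100 + 0.6733i → escape time 4
(row=2, col=0): c = -0.5900 + 0.3267i → escape time 9
(row=2, col=1): c = -0.0400 + 0.3267i → escape time 9
(row=2, col=2): c = 0.5100 + 0.3267i → escape time 5
(row=3, col=0): c = -0.5900 + -0.0200i → escape time 9
(row=3, col=1): c = -0.0400 + -0.0200i → escape time 9
(row=3, col=2): c = 0.5100 + -0.0200i → escape time 5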